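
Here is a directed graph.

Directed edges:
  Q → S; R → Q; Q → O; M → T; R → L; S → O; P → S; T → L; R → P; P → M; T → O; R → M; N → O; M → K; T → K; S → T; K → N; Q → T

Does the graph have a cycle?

No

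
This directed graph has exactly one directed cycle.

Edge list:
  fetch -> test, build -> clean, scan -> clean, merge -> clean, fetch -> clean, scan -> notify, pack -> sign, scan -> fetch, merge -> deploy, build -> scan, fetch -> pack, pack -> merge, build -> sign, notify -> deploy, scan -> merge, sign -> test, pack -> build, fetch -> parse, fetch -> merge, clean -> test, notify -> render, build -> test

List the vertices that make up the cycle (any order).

pack, scan, build, fetch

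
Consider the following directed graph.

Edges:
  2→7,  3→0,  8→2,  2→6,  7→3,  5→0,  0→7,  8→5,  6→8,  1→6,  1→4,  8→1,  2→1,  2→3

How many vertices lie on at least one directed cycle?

7

A vertex is on a directed cycle iff it belongs to a strongly connected component of size ≥ 2 (or has a self-loop).
The vertices on cycles are {0, 1, 2, 3, 6, 7, 8} — 7 in total.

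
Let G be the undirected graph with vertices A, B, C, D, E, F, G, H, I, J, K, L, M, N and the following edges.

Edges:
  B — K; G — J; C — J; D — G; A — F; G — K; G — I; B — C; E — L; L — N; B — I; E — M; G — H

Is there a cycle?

DFS, tracking each vertex's parent; an edge to a visited non-parent vertex closes a cycle.
Start from C:
visit C (parent –)
  visit J (parent C)
    visit G (parent J)
      visit D (parent G)
        D–G: parent, skip
      visit K (parent G)
        K–G: parent, skip
        visit B (parent K)
          B–K: parent, skip
          B–C: C visited and ≠ parent → cycle
Cycle: C – J – G – K – B – C.

Yes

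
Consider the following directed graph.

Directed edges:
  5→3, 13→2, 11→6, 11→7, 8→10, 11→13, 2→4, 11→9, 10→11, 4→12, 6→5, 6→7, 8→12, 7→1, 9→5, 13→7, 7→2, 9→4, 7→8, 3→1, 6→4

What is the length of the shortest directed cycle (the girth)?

For each vertex v, BFS finds the shortest path from v back to v.
The shortest such closed walk is 11 → 7 → 8 → 10 → 11, length 4.

4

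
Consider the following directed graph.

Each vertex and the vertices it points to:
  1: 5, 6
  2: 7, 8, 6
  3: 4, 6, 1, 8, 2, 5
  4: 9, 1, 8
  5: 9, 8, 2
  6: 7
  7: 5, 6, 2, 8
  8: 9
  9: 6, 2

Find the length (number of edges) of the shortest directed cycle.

2

For each vertex v, BFS finds the shortest path from v back to v.
The shortest such closed walk is 2 → 7 → 2, length 2.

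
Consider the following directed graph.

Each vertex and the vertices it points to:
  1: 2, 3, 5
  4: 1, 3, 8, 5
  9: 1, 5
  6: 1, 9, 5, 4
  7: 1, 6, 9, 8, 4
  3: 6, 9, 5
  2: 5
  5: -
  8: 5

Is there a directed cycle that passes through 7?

7 lies on a cycle iff there is a path from 7 back to itself.
Exploring from 7, it never reaches itself; equivalently, its strongly connected component is a singleton.

No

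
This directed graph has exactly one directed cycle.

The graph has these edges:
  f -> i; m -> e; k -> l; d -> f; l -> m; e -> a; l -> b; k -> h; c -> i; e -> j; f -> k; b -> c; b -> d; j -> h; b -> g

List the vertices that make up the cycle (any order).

DFS with gray/black marking from l:
l gray
  m gray
    e gray
      a gray
      a black
      j gray
        h gray
        h black
      j black
    e black
  m black
  b gray
    g gray
    g black
    c gray
      i gray
      i black
    c black
    d gray
      f gray
        f→i: i black — skip
        k gray
          k→l: l is gray → back edge
Back edge closes the cycle l → b → d → f → k → l; its vertices are {b, d, f, k, l}.

b, d, f, k, l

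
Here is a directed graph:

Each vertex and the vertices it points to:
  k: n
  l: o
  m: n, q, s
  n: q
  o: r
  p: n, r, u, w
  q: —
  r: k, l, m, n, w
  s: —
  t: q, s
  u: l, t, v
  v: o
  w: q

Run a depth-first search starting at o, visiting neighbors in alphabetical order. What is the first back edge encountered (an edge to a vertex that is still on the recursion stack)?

DFS from o (visiting neighbors in alphabetical order); mark gray on enter, black on exit:
o gray
  r gray
    k gray
      n gray
        q gray
        q black
      n black
    k black
    l gray
      l→o: o is gray → back edge
First back edge: l → o.

l→o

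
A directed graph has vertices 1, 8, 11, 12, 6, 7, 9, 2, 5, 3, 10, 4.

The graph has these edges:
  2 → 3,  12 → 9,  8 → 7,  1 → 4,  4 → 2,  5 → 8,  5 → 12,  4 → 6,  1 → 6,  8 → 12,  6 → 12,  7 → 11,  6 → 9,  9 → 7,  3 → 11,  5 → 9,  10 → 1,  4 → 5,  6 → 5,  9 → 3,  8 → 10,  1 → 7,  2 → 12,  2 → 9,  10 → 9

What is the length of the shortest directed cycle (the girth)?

For each vertex v, BFS finds the shortest path from v back to v.
The shortest such closed walk is 4 → 5 → 8 → 10 → 1 → 4, length 5.

5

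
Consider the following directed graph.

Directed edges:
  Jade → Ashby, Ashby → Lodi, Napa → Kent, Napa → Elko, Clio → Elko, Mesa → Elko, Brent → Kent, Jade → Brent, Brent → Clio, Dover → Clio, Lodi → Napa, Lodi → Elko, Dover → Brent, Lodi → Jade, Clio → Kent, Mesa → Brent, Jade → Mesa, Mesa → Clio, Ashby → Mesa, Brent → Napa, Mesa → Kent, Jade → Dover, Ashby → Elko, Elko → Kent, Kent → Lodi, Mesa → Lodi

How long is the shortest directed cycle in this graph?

For each vertex v, BFS finds the shortest path from v back to v.
The shortest such closed walk is Jade → Mesa → Lodi → Jade, length 3.

3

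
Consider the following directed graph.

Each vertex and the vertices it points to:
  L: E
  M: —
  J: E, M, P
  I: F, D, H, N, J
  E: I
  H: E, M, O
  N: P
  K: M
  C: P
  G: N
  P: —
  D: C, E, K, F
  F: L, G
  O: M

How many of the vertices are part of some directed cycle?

A vertex is on a directed cycle iff it belongs to a strongly connected component of size ≥ 2 (or has a self-loop).
The vertices on cycles are {D, E, F, H, I, J, L} — 7 in total.

7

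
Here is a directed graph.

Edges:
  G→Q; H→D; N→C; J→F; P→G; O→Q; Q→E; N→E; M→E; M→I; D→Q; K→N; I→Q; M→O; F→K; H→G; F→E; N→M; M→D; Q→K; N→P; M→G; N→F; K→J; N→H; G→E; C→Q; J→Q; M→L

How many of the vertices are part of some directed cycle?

13

A vertex is on a directed cycle iff it belongs to a strongly connected component of size ≥ 2 (or has a self-loop).
The vertices on cycles are {C, D, F, G, H, I, J, K, M, N, O, P, Q} — 13 in total.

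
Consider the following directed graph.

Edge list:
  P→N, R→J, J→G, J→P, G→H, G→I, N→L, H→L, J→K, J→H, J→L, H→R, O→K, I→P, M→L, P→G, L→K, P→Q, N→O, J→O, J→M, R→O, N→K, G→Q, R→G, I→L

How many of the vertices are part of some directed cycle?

A vertex is on a directed cycle iff it belongs to a strongly connected component of size ≥ 2 (or has a self-loop).
The vertices on cycles are {G, H, I, J, P, R} — 6 in total.

6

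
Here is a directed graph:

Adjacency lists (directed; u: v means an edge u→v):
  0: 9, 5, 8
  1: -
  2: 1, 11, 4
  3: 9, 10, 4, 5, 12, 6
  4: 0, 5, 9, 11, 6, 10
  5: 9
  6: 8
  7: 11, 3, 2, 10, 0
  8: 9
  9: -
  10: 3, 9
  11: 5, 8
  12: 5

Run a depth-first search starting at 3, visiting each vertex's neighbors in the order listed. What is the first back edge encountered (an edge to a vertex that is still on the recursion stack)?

DFS from 3 (visiting each vertex's neighbors in the order listed); mark gray on enter, black on exit:
3 gray
  9 gray
  9 black
  10 gray
    10→3: 3 is gray → back edge
First back edge: 10 → 3.

10->3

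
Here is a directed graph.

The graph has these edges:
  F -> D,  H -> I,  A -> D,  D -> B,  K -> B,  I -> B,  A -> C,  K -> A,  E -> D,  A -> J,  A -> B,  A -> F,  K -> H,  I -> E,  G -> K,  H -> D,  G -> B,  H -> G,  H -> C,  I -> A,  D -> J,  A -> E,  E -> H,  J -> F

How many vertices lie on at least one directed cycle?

9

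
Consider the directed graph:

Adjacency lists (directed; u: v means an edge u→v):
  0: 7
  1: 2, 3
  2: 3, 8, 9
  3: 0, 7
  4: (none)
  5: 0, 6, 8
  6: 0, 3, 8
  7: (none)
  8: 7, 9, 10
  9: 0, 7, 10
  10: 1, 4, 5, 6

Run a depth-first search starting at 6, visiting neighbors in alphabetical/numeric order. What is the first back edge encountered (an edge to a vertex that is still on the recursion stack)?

2→8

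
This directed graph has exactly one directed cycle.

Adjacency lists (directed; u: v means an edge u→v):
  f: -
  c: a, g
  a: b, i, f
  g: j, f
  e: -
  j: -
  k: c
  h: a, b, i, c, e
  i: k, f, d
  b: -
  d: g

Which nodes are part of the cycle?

a, c, i, k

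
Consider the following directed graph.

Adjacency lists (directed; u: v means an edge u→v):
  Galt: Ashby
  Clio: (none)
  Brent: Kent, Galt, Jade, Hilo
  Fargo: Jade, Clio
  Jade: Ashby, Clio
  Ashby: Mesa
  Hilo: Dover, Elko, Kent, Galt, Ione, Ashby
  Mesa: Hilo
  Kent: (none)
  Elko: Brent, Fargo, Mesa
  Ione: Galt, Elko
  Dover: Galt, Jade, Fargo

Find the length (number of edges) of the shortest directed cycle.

3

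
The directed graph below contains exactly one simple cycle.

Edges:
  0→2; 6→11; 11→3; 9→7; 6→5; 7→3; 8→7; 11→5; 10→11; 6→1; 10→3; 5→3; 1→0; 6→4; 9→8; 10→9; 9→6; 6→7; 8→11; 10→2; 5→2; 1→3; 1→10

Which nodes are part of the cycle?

1, 6, 9, 10

DFS with gray/black marking from 9:
9 gray
  6 gray
    11 gray
      3 gray
      3 black
      5 gray
        2 gray
        2 black
        5→3: 3 black — skip
      5 black
    11 black
    6→5: 5 black — skip
    1 gray
      1→3: 3 black — skip
      0 gray
        0→2: 2 black — skip
      0 black
      10 gray
        10→2: 2 black — skip
        10→3: 3 black — skip
        10→9: 9 is gray → back edge
Back edge closes the cycle 9 → 6 → 1 → 10 → 9; its vertices are {1, 6, 9, 10}.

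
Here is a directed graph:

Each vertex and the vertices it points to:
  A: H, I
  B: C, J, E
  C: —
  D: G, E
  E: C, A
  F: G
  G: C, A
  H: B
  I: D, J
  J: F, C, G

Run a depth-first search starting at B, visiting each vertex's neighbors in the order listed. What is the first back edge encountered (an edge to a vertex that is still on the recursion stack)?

DFS from B (visiting each vertex's neighbors in the order listed); mark gray on enter, black on exit:
B gray
  C gray
  C black
  J gray
    F gray
      G gray
        G→C: C black — skip
        A gray
          H gray
            H→B: B is gray → back edge
First back edge: H → B.

H→B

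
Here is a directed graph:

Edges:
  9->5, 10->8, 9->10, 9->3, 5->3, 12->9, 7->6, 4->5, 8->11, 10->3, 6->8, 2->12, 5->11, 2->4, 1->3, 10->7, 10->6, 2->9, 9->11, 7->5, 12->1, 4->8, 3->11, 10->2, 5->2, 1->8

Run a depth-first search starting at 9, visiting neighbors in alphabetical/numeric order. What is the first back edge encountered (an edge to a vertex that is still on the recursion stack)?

4->5

DFS from 9 (visiting neighbors in alphabetical/numeric order); mark gray on enter, black on exit:
9 gray
  3 gray
    11 gray
    11 black
  3 black
  5 gray
    2 gray
      4 gray
        4→5: 5 is gray → back edge
First back edge: 4 → 5.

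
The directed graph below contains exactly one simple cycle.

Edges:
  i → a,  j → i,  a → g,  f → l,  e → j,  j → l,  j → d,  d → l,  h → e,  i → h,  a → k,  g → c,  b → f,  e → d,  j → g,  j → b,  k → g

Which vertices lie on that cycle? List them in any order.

e, h, i, j

DFS with gray/black marking from i:
i gray
  h gray
    e gray
      j gray
        l gray
        l black
        b gray
          f gray
            f→l: l black — skip
          f black
        b black
        g gray
          c gray
          c black
        g black
        j→i: i is gray → back edge
Back edge closes the cycle i → h → e → j → i; its vertices are {e, h, i, j}.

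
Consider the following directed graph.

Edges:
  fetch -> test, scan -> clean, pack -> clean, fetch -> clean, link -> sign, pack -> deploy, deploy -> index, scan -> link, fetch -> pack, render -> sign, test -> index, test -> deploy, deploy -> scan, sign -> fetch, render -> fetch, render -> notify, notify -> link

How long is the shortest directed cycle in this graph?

For each vertex v, BFS finds the shortest path from v back to v.
The shortest such closed walk is fetch → pack → deploy → scan → link → sign → fetch, length 6.

6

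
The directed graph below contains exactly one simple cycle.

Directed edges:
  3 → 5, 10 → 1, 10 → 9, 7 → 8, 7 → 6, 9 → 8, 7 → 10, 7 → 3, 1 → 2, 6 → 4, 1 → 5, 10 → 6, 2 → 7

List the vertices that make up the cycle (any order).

1, 2, 7, 10

DFS with gray/black marking from 7:
7 gray
  3 gray
    5 gray
    5 black
  3 black
  10 gray
    6 gray
      4 gray
      4 black
    6 black
    1 gray
      1→5: 5 black — skip
      2 gray
        2→7: 7 is gray → back edge
Back edge closes the cycle 7 → 10 → 1 → 2 → 7; its vertices are {1, 2, 7, 10}.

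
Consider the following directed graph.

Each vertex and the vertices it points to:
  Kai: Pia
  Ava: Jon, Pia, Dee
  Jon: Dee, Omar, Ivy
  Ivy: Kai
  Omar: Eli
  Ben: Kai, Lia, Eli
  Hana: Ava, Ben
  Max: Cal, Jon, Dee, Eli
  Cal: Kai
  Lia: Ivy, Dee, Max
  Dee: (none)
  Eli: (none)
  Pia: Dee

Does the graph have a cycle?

No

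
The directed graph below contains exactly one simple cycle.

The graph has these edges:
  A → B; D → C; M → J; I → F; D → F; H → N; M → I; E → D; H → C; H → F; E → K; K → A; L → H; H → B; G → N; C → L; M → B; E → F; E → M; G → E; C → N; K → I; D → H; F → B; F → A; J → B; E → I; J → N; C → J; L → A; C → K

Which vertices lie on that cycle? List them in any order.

DFS with gray/black marking from C:
C gray
  J gray
    N gray
    N black
    B gray
    B black
  J black
  K gray
    I gray
      F gray
        F→B: B black — skip
        A gray
          A→B: B black — skip
        A black
      F black
    I black
    K→A: A black — skip
  K black
  C→N: N black — skip
  L gray
    L→A: A black — skip
    H gray
      H→B: B black — skip
      H→C: C is gray → back edge
Back edge closes the cycle C → L → H → C; its vertices are {C, H, L}.

C, H, L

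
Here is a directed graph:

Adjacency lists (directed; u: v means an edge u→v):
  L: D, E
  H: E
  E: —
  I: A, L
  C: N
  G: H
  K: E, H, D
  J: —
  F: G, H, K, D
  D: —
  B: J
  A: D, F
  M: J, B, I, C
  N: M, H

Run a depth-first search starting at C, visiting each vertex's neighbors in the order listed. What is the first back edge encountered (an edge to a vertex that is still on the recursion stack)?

M→C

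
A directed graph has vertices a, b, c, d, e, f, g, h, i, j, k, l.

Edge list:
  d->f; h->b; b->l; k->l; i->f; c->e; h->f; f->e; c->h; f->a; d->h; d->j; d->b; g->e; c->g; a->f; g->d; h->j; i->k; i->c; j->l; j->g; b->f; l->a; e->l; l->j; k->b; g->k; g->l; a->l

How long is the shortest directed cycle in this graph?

2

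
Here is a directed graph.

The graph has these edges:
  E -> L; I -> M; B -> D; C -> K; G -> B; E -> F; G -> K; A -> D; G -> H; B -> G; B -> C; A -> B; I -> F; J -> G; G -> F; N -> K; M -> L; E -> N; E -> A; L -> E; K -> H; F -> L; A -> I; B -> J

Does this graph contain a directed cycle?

DFS with white/gray/black marking, starting from L:
L gray
  E gray
    F gray
      F→L: L is gray → back edge
Back edge found, so a cycle exists: L → E → F → L.

Yes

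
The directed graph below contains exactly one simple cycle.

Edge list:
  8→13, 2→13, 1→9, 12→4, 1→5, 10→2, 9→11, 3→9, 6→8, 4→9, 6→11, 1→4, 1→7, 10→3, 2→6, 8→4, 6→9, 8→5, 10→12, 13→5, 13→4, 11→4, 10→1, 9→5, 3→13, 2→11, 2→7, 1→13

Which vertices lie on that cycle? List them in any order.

4, 9, 11

DFS with gray/black marking from 11:
11 gray
  4 gray
    9 gray
      5 gray
      5 black
      9→11: 11 is gray → back edge
Back edge closes the cycle 11 → 4 → 9 → 11; its vertices are {4, 9, 11}.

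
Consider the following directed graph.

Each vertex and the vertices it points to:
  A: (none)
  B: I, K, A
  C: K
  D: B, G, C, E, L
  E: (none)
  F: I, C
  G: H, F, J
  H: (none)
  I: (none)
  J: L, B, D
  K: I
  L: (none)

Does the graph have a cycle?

Yes

DFS with white/gray/black marking, starting from H:
H gray
H black
A gray
A black
B gray
  I gray
  I black
  K gray
    K→I: I black — skip
  K black
  B→A: A black — skip
B black
C gray
  C→K: K black — skip
C black
D gray
  D→B: B black — skip
  G gray
    G→H: H black — skip
    F gray
      F→I: I black — skip
      F→C: C black — skip
    F black
    J gray
      L gray
      L black
      J→B: B black — skip
      J→D: D is gray → back edge
Back edge found, so a cycle exists: D → G → J → D.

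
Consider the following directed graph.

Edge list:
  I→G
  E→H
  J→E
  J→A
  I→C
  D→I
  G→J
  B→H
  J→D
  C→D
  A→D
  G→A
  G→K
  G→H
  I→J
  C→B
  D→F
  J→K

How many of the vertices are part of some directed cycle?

A vertex is on a directed cycle iff it belongs to a strongly connected component of size ≥ 2 (or has a self-loop).
The vertices on cycles are {A, C, D, G, I, J} — 6 in total.

6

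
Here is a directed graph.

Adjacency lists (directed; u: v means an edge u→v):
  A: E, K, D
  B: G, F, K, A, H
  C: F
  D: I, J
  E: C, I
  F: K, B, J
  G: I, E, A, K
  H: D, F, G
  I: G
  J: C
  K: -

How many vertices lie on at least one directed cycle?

10

A vertex is on a directed cycle iff it belongs to a strongly connected component of size ≥ 2 (or has a self-loop).
The vertices on cycles are {A, B, C, D, E, F, G, H, I, J} — 10 in total.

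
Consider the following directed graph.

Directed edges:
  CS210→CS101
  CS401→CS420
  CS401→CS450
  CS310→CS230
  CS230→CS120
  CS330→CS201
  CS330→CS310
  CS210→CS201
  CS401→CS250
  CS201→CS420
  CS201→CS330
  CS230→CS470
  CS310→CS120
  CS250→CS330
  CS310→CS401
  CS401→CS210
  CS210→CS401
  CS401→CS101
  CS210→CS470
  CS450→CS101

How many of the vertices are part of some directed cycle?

6

A vertex is on a directed cycle iff it belongs to a strongly connected component of size ≥ 2 (or has a self-loop).
The vertices on cycles are {CS201, CS210, CS250, CS310, CS330, CS401} — 6 in total.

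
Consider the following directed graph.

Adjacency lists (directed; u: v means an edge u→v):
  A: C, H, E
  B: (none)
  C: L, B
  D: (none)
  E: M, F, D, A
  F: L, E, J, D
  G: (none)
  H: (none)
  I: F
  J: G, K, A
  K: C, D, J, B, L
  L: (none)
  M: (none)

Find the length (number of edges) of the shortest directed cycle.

For each vertex v, BFS finds the shortest path from v back to v.
The shortest such closed walk is F → E → F, length 2.

2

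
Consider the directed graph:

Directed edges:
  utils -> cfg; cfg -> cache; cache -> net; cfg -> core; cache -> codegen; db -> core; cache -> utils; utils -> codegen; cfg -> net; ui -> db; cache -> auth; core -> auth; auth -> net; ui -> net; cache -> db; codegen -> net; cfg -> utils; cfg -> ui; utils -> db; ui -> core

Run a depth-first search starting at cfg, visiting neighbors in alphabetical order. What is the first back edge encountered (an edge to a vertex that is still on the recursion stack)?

utils→cfg

DFS from cfg (visiting neighbors in alphabetical order); mark gray on enter, black on exit:
cfg gray
  cache gray
    auth gray
      net gray
      net black
    auth black
    codegen gray
      codegen→net: net black — skip
    codegen black
    db gray
      core gray
        core→auth: auth black — skip
      core black
    db black
    cache→net: net black — skip
    utils gray
      utils→cfg: cfg is gray → back edge
First back edge: utils → cfg.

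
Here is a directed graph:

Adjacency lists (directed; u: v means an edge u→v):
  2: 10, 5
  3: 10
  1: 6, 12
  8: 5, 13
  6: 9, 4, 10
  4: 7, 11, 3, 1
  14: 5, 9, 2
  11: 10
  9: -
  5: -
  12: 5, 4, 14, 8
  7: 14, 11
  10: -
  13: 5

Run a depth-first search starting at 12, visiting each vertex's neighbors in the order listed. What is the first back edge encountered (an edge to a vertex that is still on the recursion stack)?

6->4

DFS from 12 (visiting each vertex's neighbors in the order listed); mark gray on enter, black on exit:
12 gray
  5 gray
  5 black
  4 gray
    7 gray
      14 gray
        14→5: 5 black — skip
        9 gray
        9 black
        2 gray
          10 gray
          10 black
          2→5: 5 black — skip
        2 black
      14 black
      11 gray
        11→10: 10 black — skip
      11 black
    7 black
    4→11: 11 black — skip
    3 gray
      3→10: 10 black — skip
    3 black
    1 gray
      6 gray
        6→9: 9 black — skip
        6→4: 4 is gray → back edge
First back edge: 6 → 4.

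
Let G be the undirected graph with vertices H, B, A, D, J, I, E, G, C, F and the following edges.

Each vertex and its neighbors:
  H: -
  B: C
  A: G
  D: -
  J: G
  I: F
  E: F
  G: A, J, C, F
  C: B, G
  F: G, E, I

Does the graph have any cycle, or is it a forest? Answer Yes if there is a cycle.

DFS, tracking each vertex's parent; an edge to a visited non-parent vertex closes a cycle.
Start from J:
visit J (parent –)
  visit G (parent J)
    visit A (parent G)
      A–G: parent, skip
    G–J: parent, skip
    visit C (parent G)
      visit B (parent C)
        B–C: parent, skip
      C–G: parent, skip
    visit F (parent G)
      F–G: parent, skip
      visit E (parent F)
        E–F: parent, skip
      visit I (parent F)
        I–F: parent, skip
visit H (parent –)
visit D (parent –)
No non-parent visited neighbor found — the graph is a forest.

No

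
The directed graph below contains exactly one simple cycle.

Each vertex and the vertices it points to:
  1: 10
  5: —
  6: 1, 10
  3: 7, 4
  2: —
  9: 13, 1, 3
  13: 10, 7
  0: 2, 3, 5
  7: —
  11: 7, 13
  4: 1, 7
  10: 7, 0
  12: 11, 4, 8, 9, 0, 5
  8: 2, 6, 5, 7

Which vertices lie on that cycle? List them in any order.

0, 1, 3, 4, 10

DFS with gray/black marking from 0:
0 gray
  2 gray
  2 black
  3 gray
    7 gray
    7 black
    4 gray
      1 gray
        10 gray
          10→7: 7 black — skip
          10→0: 0 is gray → back edge
Back edge closes the cycle 0 → 3 → 4 → 1 → 10 → 0; its vertices are {0, 1, 3, 4, 10}.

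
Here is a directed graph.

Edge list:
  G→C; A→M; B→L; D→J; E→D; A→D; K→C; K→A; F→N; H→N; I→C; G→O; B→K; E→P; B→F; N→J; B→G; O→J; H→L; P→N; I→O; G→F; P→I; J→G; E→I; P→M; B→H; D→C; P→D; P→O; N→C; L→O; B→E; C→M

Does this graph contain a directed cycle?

DFS with white/gray/black marking, starting from I:
I gray
  O gray
    J gray
      G gray
        C gray
          M gray
          M black
        C black
        G→O: O is gray → back edge
Back edge found, so a cycle exists: O → J → G → O.

Yes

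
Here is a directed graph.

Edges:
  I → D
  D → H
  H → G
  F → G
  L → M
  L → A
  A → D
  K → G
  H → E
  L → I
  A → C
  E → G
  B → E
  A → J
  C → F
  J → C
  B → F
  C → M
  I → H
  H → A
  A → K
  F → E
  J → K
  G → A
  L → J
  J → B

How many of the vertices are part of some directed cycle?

A vertex is on a directed cycle iff it belongs to a strongly connected component of size ≥ 2 (or has a self-loop).
The vertices on cycles are {A, B, C, D, E, F, G, H, J, K} — 10 in total.

10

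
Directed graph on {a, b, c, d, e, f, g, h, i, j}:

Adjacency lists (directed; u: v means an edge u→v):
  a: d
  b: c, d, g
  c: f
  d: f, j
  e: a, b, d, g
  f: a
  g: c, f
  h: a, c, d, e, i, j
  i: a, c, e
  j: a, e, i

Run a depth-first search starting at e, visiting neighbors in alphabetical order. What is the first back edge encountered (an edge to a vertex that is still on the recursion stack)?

DFS from e (visiting neighbors in alphabetical order); mark gray on enter, black on exit:
e gray
  a gray
    d gray
      f gray
        f→a: a is gray → back edge
First back edge: f → a.

f->a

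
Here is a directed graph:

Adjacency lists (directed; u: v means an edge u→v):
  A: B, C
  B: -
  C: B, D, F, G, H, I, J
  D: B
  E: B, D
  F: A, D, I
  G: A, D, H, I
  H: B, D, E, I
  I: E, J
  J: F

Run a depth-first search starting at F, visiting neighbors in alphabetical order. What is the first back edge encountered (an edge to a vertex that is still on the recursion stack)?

C->F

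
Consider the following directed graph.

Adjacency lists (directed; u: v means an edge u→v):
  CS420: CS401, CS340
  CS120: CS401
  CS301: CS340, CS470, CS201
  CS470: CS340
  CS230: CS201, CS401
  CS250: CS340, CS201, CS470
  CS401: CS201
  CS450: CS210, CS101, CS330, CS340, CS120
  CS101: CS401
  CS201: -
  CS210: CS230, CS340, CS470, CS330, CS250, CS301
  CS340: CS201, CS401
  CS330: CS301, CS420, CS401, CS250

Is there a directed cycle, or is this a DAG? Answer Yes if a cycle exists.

No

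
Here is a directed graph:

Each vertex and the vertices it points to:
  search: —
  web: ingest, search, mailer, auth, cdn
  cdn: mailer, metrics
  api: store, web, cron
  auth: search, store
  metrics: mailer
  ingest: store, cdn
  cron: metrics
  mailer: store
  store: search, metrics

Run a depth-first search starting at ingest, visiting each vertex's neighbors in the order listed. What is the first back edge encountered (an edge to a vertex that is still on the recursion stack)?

mailer→store

DFS from ingest (visiting each vertex's neighbors in the order listed); mark gray on enter, black on exit:
ingest gray
  store gray
    search gray
    search black
    metrics gray
      mailer gray
        mailer→store: store is gray → back edge
First back edge: mailer → store.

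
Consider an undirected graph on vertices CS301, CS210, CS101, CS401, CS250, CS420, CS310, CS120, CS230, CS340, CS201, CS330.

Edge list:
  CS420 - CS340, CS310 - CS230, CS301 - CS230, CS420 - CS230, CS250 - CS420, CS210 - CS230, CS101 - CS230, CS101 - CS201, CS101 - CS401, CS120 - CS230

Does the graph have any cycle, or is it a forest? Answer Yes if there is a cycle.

No

DFS, tracking each vertex's parent; an edge to a visited non-parent vertex closes a cycle.
Start from CS330:
visit CS330 (parent –)
visit CS301 (parent –)
  visit CS230 (parent CS301)
    CS230–CS301: parent, skip
    visit CS310 (parent CS230)
      CS310–CS230: parent, skip
    visit CS120 (parent CS230)
      CS120–CS230: parent, skip
    visit CS420 (parent CS230)
      visit CS250 (parent CS420)
        CS250–CS420: parent, skip
      CS420–CS230: parent, skip
      visit CS340 (parent CS420)
        CS340–CS420: parent, skip
    visit CS210 (parent CS230)
      CS210–CS230: parent, skip
    visit CS101 (parent CS230)
      visit CS201 (parent CS101)
        CS201–CS101: parent, skip
      visit CS401 (parent CS101)
        CS401–CS101: parent, skip
      CS101–CS230: parent, skip
No non-parent visited neighbor found — the graph is a forest.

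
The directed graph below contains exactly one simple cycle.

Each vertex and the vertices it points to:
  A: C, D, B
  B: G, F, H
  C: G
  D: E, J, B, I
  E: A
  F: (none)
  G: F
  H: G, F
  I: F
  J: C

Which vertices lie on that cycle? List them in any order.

DFS with gray/black marking from E:
E gray
  A gray
    C gray
      G gray
        F gray
        F black
      G black
    C black
    D gray
      D→E: E is gray → back edge
Back edge closes the cycle E → A → D → E; its vertices are {A, D, E}.

A, D, E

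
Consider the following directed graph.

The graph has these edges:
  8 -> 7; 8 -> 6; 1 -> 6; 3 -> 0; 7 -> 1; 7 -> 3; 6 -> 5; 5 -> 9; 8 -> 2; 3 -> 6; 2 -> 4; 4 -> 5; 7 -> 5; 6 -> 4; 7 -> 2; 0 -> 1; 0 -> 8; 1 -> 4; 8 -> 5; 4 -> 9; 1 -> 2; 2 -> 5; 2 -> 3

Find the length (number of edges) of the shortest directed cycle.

For each vertex v, BFS finds the shortest path from v back to v.
The shortest such closed walk is 0 → 8 → 7 → 3 → 0, length 4.

4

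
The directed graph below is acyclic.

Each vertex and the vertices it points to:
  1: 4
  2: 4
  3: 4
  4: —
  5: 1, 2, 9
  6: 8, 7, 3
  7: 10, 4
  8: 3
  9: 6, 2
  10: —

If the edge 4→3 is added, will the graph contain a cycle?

Yes

Adding 4→3 creates a cycle iff 3 can already reach 4.
Path from 3: 3 → 4.
So 3 → … → 4 → 3 is a cycle.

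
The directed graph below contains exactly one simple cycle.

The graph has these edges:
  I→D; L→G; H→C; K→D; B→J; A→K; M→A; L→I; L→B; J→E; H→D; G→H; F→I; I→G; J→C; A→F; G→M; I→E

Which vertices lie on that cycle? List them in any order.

DFS with gray/black marking from I:
I gray
  D gray
  D black
  E gray
  E black
  G gray
    M gray
      A gray
        K gray
          K→D: D black — skip
        K black
        F gray
          F→I: I is gray → back edge
Back edge closes the cycle I → G → M → A → F → I; its vertices are {A, F, G, I, M}.

A, F, G, I, M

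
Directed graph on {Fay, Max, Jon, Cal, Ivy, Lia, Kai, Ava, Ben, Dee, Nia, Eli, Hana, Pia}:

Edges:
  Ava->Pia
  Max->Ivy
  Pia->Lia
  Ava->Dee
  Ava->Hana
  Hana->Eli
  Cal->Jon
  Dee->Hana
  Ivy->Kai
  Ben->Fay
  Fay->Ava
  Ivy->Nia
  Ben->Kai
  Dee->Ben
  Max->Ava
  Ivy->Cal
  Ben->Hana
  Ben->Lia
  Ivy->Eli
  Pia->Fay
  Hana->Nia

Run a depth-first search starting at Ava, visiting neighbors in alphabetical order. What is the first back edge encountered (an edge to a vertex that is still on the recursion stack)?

Fay->Ava

DFS from Ava (visiting neighbors in alphabetical order); mark gray on enter, black on exit:
Ava gray
  Dee gray
    Ben gray
      Fay gray
        Fay→Ava: Ava is gray → back edge
First back edge: Fay → Ava.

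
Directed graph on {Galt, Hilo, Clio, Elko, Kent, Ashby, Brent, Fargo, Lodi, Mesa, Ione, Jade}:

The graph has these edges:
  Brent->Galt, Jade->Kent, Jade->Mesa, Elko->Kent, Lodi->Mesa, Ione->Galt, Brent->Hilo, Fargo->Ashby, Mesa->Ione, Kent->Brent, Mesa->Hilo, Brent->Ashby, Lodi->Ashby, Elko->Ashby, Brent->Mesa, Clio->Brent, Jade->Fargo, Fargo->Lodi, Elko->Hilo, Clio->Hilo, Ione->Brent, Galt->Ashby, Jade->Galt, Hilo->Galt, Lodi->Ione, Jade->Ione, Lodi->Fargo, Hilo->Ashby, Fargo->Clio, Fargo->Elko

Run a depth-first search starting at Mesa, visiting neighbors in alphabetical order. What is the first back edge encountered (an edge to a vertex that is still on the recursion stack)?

DFS from Mesa (visiting neighbors in alphabetical order); mark gray on enter, black on exit:
Mesa gray
  Hilo gray
    Ashby gray
    Ashby black
    Galt gray
      Galt→Ashby: Ashby black — skip
    Galt black
  Hilo black
  Ione gray
    Brent gray
      Brent→Ashby: Ashby black — skip
      Brent→Galt: Galt black — skip
      Brent→Hilo: Hilo black — skip
      Brent→Mesa: Mesa is gray → back edge
First back edge: Brent → Mesa.

Brent→Mesa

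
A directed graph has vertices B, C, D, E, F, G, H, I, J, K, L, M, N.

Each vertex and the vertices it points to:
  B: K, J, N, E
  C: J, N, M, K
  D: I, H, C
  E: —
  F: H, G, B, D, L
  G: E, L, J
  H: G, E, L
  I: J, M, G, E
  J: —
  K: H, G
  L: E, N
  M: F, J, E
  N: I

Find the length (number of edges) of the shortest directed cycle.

4

For each vertex v, BFS finds the shortest path from v back to v.
The shortest such closed walk is F → D → C → M → F, length 4.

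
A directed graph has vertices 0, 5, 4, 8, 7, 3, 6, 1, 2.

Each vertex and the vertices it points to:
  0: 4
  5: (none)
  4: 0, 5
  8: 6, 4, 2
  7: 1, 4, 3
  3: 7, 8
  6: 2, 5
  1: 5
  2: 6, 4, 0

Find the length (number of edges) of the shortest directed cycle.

2

For each vertex v, BFS finds the shortest path from v back to v.
The shortest such closed walk is 3 → 7 → 3, length 2.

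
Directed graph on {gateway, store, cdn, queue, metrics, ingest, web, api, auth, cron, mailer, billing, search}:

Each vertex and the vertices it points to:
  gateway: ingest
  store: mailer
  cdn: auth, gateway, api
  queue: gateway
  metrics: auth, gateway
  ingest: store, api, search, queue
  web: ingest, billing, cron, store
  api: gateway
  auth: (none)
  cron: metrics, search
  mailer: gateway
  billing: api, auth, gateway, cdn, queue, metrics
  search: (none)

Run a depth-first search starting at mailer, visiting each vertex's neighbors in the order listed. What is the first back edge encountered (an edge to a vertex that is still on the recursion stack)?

DFS from mailer (visiting each vertex's neighbors in the order listed); mark gray on enter, black on exit:
mailer gray
  gateway gray
    ingest gray
      store gray
        store→mailer: mailer is gray → back edge
First back edge: store → mailer.

store->mailer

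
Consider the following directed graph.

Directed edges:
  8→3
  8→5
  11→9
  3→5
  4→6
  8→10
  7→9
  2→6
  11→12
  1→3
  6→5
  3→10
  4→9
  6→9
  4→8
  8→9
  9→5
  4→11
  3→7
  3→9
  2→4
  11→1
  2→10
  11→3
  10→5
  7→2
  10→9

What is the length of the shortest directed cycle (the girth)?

For each vertex v, BFS finds the shortest path from v back to v.
The shortest such closed walk is 7 → 2 → 4 → 11 → 3 → 7, length 5.

5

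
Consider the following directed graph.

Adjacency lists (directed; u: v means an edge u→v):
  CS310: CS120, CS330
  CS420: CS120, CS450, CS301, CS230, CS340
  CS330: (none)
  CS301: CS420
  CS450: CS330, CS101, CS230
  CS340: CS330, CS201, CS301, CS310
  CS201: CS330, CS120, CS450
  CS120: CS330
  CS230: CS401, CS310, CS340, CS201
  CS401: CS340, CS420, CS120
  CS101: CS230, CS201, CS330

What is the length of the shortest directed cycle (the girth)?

For each vertex v, BFS finds the shortest path from v back to v.
The shortest such closed walk is CS420 → CS301 → CS420, length 2.

2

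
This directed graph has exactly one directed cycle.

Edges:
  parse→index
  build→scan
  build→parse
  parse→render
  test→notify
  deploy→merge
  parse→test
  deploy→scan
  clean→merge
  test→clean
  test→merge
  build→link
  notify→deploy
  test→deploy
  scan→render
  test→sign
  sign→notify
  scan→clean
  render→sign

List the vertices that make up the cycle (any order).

scan, sign, deploy, notify, render

DFS with gray/black marking from scan:
scan gray
  clean gray
    merge gray
    merge black
  clean black
  render gray
    sign gray
      notify gray
        deploy gray
          deploy→merge: merge black — skip
          deploy→scan: scan is gray → back edge
Back edge closes the cycle scan → render → sign → notify → deploy → scan; its vertices are {scan, sign, deploy, notify, render}.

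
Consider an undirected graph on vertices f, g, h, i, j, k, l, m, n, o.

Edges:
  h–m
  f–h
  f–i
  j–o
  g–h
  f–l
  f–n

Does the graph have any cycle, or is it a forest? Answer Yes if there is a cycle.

DFS, tracking each vertex's parent; an edge to a visited non-parent vertex closes a cycle.
Start from i:
visit i (parent –)
  visit f (parent i)
    visit h (parent f)
      h–f: parent, skip
      visit m (parent h)
        m–h: parent, skip
      visit g (parent h)
        g–h: parent, skip
    f–i: parent, skip
    visit n (parent f)
      n–f: parent, skip
    visit l (parent f)
      l–f: parent, skip
visit j (parent –)
  visit o (parent j)
    o–j: parent, skip
visit k (parent –)
No non-parent visited neighbor found — the graph is a forest.

No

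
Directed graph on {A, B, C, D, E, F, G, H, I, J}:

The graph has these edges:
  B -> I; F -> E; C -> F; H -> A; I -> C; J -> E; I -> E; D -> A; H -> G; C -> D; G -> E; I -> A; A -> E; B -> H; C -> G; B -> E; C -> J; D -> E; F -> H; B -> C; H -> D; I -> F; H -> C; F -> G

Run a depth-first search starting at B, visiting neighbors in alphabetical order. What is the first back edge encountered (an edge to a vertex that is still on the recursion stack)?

DFS from B (visiting neighbors in alphabetical order); mark gray on enter, black on exit:
B gray
  C gray
    D gray
      A gray
        E gray
        E black
      A black
      D→E: E black — skip
    D black
    F gray
      F→E: E black — skip
      G gray
        G→E: E black — skip
      G black
      H gray
        H→A: A black — skip
        H→C: C is gray → back edge
First back edge: H → C.

H→C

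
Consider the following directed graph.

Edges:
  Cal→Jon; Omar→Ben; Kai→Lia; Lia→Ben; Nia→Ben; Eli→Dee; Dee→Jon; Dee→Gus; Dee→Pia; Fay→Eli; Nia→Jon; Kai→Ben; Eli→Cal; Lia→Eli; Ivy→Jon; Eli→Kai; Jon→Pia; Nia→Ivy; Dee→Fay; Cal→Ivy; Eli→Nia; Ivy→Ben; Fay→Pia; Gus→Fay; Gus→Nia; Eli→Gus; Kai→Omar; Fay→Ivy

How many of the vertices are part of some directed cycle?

6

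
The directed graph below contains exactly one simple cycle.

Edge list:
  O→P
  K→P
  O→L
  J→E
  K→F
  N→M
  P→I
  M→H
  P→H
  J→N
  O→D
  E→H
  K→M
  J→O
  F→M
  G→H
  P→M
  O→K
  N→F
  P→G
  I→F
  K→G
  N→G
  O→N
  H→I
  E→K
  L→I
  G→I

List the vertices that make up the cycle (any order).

F, H, I, M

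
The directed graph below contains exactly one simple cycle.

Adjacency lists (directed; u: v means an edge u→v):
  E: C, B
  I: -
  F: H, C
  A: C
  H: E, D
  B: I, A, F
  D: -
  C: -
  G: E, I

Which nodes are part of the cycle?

DFS with gray/black marking from E:
E gray
  C gray
  C black
  B gray
    I gray
    I black
    A gray
      A→C: C black — skip
    A black
    F gray
      H gray
        H→E: E is gray → back edge
Back edge closes the cycle E → B → F → H → E; its vertices are {B, E, F, H}.

B, E, F, H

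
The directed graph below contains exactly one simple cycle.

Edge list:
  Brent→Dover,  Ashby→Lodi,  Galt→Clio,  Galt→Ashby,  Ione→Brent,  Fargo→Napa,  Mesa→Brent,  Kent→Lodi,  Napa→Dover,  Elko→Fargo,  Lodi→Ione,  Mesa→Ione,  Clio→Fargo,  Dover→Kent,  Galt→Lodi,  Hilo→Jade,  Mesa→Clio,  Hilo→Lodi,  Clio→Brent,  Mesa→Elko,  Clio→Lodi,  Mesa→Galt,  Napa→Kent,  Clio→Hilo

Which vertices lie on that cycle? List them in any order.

Ione, Kent, Lodi, Brent, Dover

DFS with gray/black marking from Ione:
Ione gray
  Brent gray
    Dover gray
      Kent gray
        Lodi gray
          Lodi→Ione: Ione is gray → back edge
Back edge closes the cycle Ione → Brent → Dover → Kent → Lodi → Ione; its vertices are {Ione, Kent, Lodi, Brent, Dover}.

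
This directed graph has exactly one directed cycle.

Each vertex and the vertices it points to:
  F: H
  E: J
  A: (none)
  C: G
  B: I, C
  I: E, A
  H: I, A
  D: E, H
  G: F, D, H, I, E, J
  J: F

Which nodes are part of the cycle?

DFS with gray/black marking from H:
H gray
  I gray
    E gray
      J gray
        F gray
          F→H: H is gray → back edge
Back edge closes the cycle H → I → E → J → F → H; its vertices are {E, F, H, I, J}.

E, F, H, I, J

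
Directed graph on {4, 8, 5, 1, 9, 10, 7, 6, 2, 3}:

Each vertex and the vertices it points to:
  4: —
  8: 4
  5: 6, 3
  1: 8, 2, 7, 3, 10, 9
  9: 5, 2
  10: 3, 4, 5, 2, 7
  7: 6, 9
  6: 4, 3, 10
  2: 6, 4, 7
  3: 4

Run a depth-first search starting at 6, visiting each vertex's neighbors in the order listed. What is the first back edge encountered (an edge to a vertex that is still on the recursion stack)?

5->6

DFS from 6 (visiting each vertex's neighbors in the order listed); mark gray on enter, black on exit:
6 gray
  4 gray
  4 black
  3 gray
    3→4: 4 black — skip
  3 black
  10 gray
    10→3: 3 black — skip
    10→4: 4 black — skip
    5 gray
      5→6: 6 is gray → back edge
First back edge: 5 → 6.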